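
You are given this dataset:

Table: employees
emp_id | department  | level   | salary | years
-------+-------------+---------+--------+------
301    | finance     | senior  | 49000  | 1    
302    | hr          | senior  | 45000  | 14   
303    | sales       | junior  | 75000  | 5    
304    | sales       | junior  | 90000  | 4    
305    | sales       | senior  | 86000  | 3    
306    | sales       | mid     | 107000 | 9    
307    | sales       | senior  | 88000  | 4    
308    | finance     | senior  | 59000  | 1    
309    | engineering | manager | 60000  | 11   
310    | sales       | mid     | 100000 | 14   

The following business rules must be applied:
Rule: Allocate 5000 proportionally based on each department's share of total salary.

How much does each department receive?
engineering: 395.26, finance: 711.46, hr: 296.44, sales: 3596.84

Step 1: Calculate total salary = 759000
Step 2: Calculate each department's proportion:
  engineering: 60000/759000 = 7.91% → 395.26
  finance: 108000/759000 = 14.23% → 711.46
  hr: 45000/759000 = 5.93% → 296.44
  sales: 546000/759000 = 71.94% → 3596.84
Step 3: Verify: sum of allocations ≈ 5000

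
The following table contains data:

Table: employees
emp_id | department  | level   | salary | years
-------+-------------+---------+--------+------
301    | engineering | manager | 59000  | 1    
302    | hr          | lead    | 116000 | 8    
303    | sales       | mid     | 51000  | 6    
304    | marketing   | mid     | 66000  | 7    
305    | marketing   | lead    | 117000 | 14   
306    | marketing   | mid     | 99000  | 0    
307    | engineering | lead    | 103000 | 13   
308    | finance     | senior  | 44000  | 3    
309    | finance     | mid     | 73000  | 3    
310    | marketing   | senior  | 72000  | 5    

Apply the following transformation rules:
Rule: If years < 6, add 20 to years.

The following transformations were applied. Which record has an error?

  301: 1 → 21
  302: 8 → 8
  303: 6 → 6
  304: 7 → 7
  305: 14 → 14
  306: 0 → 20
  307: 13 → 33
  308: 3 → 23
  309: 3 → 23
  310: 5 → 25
Record 307 has an error. The correct transformed value should be 13, not 33.

Step 1: Check each record against the rule
Step 2: Record 307 has years = 13
Step 3: Since 13 >= 6, the bonus should not have been applied
Step 4: Correct value = 13, but claimed value = 33
Conclusion: Record 307 has the error.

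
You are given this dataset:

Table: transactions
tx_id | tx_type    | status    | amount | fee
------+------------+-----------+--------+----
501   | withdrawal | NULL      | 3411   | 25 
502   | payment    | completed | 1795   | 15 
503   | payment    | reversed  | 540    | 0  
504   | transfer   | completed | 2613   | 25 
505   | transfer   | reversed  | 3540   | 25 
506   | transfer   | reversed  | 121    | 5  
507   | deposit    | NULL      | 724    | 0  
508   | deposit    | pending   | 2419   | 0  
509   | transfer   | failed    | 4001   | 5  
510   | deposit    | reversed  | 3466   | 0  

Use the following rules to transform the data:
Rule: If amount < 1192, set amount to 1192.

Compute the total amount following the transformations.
24821

Step 1: 3 records have amount < 1192
Step 2: These records originally summed to 1385
Step 3: After setting to minimum: 3 × 1192 = 3576
Step 4: Unaffected records sum: 21245
Step 5: Final sum = 3576 + 21245 = 24821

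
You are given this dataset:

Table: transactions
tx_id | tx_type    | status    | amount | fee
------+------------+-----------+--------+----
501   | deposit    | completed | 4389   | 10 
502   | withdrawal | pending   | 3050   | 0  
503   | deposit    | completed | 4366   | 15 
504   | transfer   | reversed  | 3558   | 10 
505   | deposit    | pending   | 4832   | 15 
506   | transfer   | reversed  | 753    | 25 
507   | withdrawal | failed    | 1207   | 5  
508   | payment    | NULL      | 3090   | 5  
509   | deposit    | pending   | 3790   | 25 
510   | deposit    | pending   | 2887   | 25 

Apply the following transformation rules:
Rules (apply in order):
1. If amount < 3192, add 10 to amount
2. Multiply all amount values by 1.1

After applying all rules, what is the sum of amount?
35169.2

Step 1: Apply Rule 1 - Add 10 to records with amount < 3192
  - 5 records affected: 10987 + (5 × 10) = 11037
  - Unaffected records: 20935
  - Sum after Rule 1: 31972
Step 2: Apply Rule 2 - Multiply all by 1.1
  - 31972 × 1.1 = 35169.2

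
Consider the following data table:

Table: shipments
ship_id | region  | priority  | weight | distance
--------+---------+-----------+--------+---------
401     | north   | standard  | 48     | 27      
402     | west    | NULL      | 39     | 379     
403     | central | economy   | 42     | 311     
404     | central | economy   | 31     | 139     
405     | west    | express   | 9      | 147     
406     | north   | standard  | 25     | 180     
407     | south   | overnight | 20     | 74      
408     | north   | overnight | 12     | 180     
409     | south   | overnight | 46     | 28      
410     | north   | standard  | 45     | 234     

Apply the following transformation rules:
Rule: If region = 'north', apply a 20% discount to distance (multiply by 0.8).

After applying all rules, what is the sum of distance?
1574.8

Step 1: Records with region = 'north' have total distance = 621
Step 2: Apply multiplier: 621 × 0.8 = 496.8
Step 3: Other records total: 1078
Step 4: Final sum = 496.8 + 1078 = 1574.8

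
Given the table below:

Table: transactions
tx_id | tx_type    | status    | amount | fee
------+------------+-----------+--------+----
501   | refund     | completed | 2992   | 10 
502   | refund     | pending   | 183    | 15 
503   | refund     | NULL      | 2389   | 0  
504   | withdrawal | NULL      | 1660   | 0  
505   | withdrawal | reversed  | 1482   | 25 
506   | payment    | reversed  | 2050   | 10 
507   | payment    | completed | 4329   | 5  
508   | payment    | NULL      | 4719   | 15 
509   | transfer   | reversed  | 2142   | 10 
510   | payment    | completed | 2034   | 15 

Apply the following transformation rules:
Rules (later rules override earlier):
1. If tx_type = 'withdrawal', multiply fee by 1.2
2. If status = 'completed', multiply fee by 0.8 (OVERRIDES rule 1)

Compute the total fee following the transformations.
104.0

Step 1: Rule 2 takes priority for records with status = 'completed'
  - 3 records: 30 × 0.8 = 24.0
Step 2: Rule 1 applies to remaining records with tx_type = 'withdrawal'
  - 2 records: 25 × 1.2 = 30.0
Step 3: Other records unchanged: 50
Step 4: Final sum = 24.0 + 30.0 + 50 = 104.0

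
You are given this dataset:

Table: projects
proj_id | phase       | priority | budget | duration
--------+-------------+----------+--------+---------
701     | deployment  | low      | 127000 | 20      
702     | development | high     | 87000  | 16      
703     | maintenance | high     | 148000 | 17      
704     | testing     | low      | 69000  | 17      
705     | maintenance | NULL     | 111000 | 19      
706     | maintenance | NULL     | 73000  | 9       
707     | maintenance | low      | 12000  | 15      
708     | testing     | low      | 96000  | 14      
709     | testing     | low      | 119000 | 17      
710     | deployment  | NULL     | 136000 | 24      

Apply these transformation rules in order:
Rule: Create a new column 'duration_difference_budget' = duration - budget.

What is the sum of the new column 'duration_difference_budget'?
-977832

Step 1: For each record, compute duration - budget
Example calculations:
  20 - 127000 = -126980
  16 - 87000 = -86984
  17 - 148000 = -147983
  ...
Step 2: Sum all derived values
Step 3: Total = -977832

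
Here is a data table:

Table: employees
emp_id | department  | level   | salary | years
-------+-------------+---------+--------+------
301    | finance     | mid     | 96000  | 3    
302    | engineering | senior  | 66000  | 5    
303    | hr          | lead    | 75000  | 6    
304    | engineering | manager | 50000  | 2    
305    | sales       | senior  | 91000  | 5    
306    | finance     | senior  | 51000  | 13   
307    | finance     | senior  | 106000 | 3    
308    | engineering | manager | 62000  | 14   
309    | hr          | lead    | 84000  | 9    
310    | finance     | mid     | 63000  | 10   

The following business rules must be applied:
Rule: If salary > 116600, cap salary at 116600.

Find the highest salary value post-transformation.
106000

Step 1: Original maximum salary = 106000
Step 2: Check cap of 116600 against maximum
Step 3: No records exceed the cap (max 106000 <= cap 116600), so no capping applies
Step 4: Maximum after transformation = 106000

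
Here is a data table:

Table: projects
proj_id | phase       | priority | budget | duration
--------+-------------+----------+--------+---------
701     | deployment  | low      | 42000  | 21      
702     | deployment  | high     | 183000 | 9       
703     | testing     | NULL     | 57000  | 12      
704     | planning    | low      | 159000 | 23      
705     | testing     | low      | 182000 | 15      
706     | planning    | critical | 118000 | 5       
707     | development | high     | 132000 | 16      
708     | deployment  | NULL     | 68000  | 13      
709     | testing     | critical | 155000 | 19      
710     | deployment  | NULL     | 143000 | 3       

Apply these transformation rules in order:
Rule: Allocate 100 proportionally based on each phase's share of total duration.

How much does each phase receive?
deployment: 33.82, development: 11.76, planning: 20.59, testing: 33.82

Step 1: Calculate total duration = 136
Step 2: Calculate each phase's proportion:
  deployment: 46/136 = 33.82% → 33.82
  development: 16/136 = 11.76% → 11.76
  planning: 28/136 = 20.59% → 20.59
  testing: 46/136 = 33.82% → 33.82
Step 3: Verify: sum of allocations ≈ 100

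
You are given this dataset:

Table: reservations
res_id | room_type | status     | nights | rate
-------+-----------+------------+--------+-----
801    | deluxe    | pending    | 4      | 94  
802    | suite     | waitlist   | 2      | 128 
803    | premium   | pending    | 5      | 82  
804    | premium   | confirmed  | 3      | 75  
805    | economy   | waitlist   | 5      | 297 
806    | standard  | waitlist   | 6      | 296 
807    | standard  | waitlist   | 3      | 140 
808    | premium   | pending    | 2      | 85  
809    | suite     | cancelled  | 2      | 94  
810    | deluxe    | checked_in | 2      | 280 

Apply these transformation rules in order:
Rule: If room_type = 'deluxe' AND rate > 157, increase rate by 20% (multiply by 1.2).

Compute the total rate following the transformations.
1627.0

Step 1: Find records where room_type = 'deluxe' AND rate > 157
Step 2: 1 records match, summing to 280
Step 3: After multiplier: 280 × 1.2 = 336.0
Step 4: Unaffected records sum: 1291
Step 5: Final sum = 336.0 + 1291 = 1627.0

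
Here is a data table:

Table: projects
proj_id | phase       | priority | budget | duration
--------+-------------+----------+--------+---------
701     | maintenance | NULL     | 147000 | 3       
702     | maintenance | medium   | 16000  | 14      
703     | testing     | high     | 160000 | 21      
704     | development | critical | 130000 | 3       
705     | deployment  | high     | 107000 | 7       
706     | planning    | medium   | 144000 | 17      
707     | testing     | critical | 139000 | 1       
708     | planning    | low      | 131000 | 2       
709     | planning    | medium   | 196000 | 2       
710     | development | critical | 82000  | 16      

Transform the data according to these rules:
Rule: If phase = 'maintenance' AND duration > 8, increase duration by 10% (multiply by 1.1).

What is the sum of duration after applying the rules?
87.4

Step 1: Find records where phase = 'maintenance' AND duration > 8
Step 2: 1 records match, summing to 14
Step 3: After multiplier: 14 × 1.1 = 15.4
Step 4: Unaffected records sum: 72
Step 5: Final sum = 15.4 + 72 = 87.4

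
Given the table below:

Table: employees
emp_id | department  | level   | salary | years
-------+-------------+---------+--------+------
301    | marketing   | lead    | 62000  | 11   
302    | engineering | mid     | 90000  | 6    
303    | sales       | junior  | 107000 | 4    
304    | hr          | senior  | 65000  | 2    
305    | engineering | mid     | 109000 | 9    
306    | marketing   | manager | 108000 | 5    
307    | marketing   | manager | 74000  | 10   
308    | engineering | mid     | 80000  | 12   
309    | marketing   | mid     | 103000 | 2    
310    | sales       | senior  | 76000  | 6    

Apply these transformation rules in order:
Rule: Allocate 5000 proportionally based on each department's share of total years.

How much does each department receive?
engineering: 2014.93, hr: 149.25, marketing: 2089.55, sales: 746.27

Step 1: Calculate total years = 67
Step 2: Calculate each department's proportion:
  engineering: 27/67 = 40.30% → 2014.93
  hr: 2/67 = 2.99% → 149.25
  marketing: 28/67 = 41.79% → 2089.55
  sales: 10/67 = 14.93% → 746.27
Step 3: Verify: sum of allocations ≈ 5000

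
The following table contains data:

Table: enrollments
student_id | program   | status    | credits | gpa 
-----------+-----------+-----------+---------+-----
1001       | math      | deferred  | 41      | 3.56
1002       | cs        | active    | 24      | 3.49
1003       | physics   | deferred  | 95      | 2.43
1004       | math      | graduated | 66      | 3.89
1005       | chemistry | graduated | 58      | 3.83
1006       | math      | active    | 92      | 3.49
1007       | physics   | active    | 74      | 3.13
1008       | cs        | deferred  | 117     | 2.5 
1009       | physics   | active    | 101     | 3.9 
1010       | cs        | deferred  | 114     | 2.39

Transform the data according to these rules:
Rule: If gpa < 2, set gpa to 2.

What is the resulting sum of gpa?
32.61

Step 1: 0 records have gpa < 2
Step 2: These records originally summed to 0
Step 3: After setting to minimum: 0 × 2 = 0
Step 4: Unaffected records sum: 32.61
Step 5: Final sum = 0 + 32.61 = 32.61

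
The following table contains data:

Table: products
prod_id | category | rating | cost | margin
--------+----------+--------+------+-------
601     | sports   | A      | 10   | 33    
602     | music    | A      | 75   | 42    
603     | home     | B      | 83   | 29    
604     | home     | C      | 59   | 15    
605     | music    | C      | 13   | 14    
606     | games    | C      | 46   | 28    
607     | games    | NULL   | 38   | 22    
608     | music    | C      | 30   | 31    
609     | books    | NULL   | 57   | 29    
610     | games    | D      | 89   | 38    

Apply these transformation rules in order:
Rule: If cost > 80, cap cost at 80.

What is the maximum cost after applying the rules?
80

Step 1: Original maximum cost = 89
Step 2: Apply cap at 80
Step 3: 2 records had cost > 80 and were capped
Step 4: Maximum after transformation = 80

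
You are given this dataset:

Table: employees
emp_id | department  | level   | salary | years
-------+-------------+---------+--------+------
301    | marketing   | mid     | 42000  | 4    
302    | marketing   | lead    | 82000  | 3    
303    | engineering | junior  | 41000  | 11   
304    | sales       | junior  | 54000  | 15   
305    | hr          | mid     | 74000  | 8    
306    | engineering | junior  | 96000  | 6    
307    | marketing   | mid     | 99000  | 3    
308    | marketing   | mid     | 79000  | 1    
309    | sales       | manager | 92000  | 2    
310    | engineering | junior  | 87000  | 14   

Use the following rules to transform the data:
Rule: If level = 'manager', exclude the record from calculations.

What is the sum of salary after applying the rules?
654000

Step 1: Identify records where level = 'manager'
Step 2: The excluded records sum to 92000
Step 3: Original total salary = 746000
Step 4: Remaining total = 746000 - 92000 = 654000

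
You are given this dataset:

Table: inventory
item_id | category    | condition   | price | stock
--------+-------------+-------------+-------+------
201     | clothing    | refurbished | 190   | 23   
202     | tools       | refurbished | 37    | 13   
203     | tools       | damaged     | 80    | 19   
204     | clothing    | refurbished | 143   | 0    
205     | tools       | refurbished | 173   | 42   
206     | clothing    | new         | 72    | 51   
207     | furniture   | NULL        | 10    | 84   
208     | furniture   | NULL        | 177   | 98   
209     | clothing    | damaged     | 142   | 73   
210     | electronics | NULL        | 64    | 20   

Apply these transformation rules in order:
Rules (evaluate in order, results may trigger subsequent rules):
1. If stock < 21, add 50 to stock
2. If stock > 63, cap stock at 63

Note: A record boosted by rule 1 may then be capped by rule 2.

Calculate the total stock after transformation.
544

Step 1: Apply rule 1 to records with stock < 21
  - 4 records get bonus of 50
  - Of these, 2 records then exceed 63 and get capped
Step 2: Apply rule 2 to records with stock > 63
  - 3 records (original) are capped
Step 3: Calculate final sum = 544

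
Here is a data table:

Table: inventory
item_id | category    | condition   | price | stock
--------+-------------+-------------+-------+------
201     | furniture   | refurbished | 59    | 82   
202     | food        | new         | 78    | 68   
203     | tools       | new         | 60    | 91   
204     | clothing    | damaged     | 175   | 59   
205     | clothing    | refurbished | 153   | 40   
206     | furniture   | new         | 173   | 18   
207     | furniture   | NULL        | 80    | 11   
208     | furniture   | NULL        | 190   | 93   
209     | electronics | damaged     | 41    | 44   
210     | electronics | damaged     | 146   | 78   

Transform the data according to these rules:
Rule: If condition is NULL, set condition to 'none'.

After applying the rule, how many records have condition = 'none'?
2

Step 1: Count records where condition IS NULL
Step 2: Found 2 records with NULL condition
Step 3: These records will have condition set to 'none'
Step 4: Records already having condition = 'none': 0
Step 5: Answer: 2 + 0 = 2 records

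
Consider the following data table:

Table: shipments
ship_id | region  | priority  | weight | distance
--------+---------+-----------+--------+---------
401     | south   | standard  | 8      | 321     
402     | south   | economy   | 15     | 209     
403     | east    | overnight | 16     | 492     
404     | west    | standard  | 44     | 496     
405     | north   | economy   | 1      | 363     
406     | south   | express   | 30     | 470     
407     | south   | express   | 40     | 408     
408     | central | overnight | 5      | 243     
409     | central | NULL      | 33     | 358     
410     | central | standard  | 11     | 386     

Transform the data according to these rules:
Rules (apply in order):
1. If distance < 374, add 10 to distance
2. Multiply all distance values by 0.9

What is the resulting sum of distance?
3416.4

Step 1: Apply Rule 1 - Add 10 to records with distance < 374
  - 5 records affected: 1494 + (5 × 10) = 1544
  - Unaffected records: 2252
  - Sum after Rule 1: 3796
Step 2: Apply Rule 2 - Multiply all by 0.9
  - 3796 × 0.9 = 3416.4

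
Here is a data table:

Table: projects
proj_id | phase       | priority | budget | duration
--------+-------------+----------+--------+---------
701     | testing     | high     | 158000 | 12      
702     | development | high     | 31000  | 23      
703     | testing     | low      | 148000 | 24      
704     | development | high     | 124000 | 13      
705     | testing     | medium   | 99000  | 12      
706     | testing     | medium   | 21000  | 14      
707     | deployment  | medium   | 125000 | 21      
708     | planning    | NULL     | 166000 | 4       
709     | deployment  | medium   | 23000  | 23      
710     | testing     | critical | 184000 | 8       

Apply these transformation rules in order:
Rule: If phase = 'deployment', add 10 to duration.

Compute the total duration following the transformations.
174

Step 1: Count records where phase = 'deployment': 2
Step 2: Total bonus added: 2 × 10 = 20
Step 3: Original sum of duration: 154
Step 4: Final sum = 154 + 20 = 174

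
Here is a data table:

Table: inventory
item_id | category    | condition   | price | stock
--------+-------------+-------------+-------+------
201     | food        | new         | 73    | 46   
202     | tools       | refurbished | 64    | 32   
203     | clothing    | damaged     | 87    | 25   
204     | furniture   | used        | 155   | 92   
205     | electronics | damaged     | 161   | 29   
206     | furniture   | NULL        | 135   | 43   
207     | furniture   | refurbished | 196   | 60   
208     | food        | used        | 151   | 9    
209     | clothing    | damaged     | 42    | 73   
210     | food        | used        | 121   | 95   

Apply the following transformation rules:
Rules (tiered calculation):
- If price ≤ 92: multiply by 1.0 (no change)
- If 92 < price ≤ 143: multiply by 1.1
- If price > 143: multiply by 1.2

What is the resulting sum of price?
1343.2

Step 1: Tier 1 (price ≤ 92): 4 records, sum = 266 × 1.0 = 266.0
Step 2: Tier 2 (92 < price ≤ 143): 2 records, sum = 256 × 1.1 = 281.6
Step 3: Tier 3 (price > 143): 4 records, sum = 663 × 1.2 = 795.6
Step 4: Final sum = 266.0 + 281.6 + 795.6 = 1343.2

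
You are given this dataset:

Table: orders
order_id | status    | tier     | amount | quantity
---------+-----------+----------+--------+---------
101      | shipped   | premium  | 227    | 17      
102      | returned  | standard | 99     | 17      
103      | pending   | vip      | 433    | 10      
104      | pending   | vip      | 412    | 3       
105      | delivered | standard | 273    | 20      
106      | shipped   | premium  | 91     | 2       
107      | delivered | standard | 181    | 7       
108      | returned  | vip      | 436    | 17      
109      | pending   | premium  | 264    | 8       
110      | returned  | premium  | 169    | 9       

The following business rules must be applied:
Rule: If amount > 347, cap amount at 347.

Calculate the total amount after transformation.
2345

Step 1: 3 records have amount > 347
Step 2: These records originally summed to 1281
Step 3: After capping: 3 × 347 = 1041
Step 4: Unaffected records sum: 1304
Step 5: Final sum = 1041 + 1304 = 2345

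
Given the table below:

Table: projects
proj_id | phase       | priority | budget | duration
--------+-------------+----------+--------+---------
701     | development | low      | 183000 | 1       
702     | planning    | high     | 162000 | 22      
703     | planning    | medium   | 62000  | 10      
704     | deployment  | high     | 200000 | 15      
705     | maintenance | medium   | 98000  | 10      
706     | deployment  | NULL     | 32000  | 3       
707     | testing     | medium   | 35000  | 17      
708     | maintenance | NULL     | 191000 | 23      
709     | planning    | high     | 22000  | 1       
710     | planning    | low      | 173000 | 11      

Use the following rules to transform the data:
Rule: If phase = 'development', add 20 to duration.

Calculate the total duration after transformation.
133

Step 1: Count records where phase = 'development': 1
Step 2: Total bonus added: 1 × 20 = 20
Step 3: Original sum of duration: 113
Step 4: Final sum = 113 + 20 = 133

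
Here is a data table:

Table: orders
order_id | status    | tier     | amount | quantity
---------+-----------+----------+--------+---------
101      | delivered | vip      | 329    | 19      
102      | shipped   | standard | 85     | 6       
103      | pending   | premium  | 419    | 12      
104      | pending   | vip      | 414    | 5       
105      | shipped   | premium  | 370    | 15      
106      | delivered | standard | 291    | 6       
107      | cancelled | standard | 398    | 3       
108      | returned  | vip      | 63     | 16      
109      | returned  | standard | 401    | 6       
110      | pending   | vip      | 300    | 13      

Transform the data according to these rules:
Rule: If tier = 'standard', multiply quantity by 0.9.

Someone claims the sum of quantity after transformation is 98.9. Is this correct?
Yes, the result is correct.

Step 1: Calculate the correct sum after transformation
Step 2: Apply multiplier 0.9 to records where tier = 'standard'
Step 3: Correct result = 98.9
Step 4: Claimed result = 98.9
Step 5: 98.9 = 98.9 ✓
Conclusion: The claimed result is correct.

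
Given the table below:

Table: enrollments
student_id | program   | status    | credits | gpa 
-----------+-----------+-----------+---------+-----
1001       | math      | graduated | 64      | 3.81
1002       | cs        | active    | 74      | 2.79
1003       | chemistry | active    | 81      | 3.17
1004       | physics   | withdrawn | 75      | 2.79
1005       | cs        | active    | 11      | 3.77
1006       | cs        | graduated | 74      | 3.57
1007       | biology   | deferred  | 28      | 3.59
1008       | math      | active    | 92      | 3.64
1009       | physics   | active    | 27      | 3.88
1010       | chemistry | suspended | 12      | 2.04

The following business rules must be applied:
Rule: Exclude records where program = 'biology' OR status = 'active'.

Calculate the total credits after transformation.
225

Step 1: Find records where program = 'biology' OR status = 'active'
Step 2: 6 records match, summing to 313
Step 3: Original sum: 538
Step 4: Remaining sum = 538 - 313 = 225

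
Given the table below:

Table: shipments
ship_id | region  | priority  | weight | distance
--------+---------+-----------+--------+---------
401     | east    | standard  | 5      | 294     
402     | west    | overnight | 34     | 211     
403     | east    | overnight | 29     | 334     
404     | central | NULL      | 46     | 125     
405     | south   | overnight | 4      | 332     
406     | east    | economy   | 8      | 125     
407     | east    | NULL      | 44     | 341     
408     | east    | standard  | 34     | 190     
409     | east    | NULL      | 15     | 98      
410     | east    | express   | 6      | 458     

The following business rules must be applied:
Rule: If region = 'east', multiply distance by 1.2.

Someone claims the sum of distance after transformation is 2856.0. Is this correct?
No, the correct result is 2876.0.

Step 1: Calculate the correct sum after transformation
Step 2: Apply multiplier 1.2 to records where region = 'east'
Step 3: Correct result = 2876.0
Step 4: Claimed result = 2856.0
Step 5: 2876.0 ≠ 2856.0
Conclusion: The claimed result is incorrect. The correct answer is 2876.0.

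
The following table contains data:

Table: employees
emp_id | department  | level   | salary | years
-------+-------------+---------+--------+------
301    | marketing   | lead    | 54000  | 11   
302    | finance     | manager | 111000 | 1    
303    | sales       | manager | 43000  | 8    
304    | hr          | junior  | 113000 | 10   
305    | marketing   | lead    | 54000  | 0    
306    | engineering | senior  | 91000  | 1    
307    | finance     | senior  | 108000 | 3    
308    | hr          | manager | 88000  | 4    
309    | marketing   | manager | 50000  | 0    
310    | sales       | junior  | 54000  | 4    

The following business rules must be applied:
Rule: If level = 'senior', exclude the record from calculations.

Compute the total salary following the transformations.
567000

Step 1: Identify records where level = 'senior'
Step 2: The excluded records sum to 199000
Step 3: Original total salary = 766000
Step 4: Remaining total = 766000 - 199000 = 567000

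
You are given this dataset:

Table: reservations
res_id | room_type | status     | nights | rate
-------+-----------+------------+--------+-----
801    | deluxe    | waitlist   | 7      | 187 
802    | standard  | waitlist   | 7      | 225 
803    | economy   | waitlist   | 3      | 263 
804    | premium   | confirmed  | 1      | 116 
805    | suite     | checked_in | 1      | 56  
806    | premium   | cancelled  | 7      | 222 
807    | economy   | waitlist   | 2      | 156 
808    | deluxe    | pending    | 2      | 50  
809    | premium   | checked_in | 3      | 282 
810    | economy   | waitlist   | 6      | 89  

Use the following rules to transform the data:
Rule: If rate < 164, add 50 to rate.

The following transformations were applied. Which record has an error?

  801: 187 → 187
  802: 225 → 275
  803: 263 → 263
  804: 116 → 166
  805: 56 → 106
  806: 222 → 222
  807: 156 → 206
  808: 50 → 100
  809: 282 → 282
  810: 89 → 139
Record 802 has an error. The correct transformed value should be 225, not 275.

Step 1: Check each record against the rule
Step 2: Record 802 has rate = 225
Step 3: Since 225 >= 164, the bonus should not have been applied
Step 4: Correct value = 225, but claimed value = 275
Conclusion: Record 802 has the error.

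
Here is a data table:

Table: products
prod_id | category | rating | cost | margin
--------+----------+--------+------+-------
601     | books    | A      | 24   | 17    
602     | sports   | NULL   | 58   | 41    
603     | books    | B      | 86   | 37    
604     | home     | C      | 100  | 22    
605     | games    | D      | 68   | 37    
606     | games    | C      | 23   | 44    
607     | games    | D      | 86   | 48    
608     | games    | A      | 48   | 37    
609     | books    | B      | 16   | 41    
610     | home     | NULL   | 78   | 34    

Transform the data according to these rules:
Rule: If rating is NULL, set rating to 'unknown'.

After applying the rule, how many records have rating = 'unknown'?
2

Step 1: Count records where rating IS NULL
Step 2: Found 2 records with NULL rating
Step 3: These records will have rating set to 'unknown'
Step 4: Records already having rating = 'unknown': 0
Step 5: Answer: 2 + 0 = 2 records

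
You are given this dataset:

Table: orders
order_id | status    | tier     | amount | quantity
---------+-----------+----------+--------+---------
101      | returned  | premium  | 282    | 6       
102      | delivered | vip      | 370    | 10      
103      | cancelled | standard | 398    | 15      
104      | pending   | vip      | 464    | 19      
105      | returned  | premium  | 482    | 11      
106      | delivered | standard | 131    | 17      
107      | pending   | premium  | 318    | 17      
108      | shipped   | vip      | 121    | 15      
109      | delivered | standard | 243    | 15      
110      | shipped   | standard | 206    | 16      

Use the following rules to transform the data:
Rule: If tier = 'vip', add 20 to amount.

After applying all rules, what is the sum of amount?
3075

Step 1: Count records where tier = 'vip': 3
Step 2: Total bonus added: 3 × 20 = 60
Step 3: Original sum of amount: 3015
Step 4: Final sum = 3015 + 60 = 3075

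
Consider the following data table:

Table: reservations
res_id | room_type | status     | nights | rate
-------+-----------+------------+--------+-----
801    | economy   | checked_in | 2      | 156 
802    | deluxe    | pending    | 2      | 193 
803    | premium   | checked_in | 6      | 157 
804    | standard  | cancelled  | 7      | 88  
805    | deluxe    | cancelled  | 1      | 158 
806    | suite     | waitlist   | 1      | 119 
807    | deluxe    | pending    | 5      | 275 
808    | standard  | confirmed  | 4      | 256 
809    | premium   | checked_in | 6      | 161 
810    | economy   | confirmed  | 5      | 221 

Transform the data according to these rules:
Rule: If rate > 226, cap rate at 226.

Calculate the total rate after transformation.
1705

Step 1: 2 records have rate > 226
Step 2: These records originally summed to 531
Step 3: After capping: 2 × 226 = 452
Step 4: Unaffected records sum: 1253
Step 5: Final sum = 452 + 1253 = 1705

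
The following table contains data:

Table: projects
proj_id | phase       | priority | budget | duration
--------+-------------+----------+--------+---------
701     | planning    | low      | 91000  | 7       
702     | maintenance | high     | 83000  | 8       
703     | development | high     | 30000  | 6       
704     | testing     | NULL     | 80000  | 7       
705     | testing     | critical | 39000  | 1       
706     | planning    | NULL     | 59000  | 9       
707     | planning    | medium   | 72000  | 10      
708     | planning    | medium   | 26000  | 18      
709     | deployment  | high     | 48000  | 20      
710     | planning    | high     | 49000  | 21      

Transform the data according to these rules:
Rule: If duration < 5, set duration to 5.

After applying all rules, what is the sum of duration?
111

Step 1: 1 records have duration < 5
Step 2: These records originally summed to 1
Step 3: After setting to minimum: 1 × 5 = 5
Step 4: Unaffected records sum: 106
Step 5: Final sum = 5 + 106 = 111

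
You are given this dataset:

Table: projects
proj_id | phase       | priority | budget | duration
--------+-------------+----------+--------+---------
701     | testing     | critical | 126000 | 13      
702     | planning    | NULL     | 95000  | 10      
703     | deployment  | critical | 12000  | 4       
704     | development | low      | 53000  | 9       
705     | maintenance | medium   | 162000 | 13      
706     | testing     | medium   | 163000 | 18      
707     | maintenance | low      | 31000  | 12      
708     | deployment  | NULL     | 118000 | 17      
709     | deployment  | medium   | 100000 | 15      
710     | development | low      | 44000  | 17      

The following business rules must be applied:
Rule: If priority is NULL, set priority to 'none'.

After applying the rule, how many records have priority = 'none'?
2

Step 1: Count records where priority IS NULL
Step 2: Found 2 records with NULL priority
Step 3: These records will have priority set to 'none'
Step 4: Records already having priority = 'none': 0
Step 5: Answer: 2 + 0 = 2 records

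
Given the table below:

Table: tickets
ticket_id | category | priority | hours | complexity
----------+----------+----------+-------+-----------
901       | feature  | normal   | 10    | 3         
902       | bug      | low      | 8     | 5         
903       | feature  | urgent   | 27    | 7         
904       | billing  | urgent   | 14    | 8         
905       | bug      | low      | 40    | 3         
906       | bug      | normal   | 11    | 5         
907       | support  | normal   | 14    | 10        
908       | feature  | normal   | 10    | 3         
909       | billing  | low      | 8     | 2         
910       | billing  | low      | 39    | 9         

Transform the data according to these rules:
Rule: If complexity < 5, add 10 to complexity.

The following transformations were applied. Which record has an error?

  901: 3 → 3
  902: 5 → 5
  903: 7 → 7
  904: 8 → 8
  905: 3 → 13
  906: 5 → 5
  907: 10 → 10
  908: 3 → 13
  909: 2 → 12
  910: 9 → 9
Record 901 has an error. The correct transformed value should be 13, not 3.

Step 1: Check each record against the rule
Step 2: Record 901 has complexity = 3
Step 3: Since 3 < 5, the bonus should have been applied
Step 4: Correct value = 13, but claimed value = 3
Conclusion: Record 901 has the error.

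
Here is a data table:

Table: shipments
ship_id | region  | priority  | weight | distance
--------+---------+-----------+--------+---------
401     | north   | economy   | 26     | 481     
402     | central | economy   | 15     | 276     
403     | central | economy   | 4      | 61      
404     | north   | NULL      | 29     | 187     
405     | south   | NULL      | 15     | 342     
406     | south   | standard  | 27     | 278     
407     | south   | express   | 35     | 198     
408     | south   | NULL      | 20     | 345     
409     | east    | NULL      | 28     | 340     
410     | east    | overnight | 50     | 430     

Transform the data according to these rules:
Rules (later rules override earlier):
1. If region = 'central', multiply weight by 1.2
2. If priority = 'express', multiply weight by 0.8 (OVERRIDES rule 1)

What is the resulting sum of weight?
245.8

Step 1: Rule 2 takes priority for records with priority = 'express'
  - 1 records: 35 × 0.8 = 28.0
Step 2: Rule 1 applies to remaining records with region = 'central'
  - 2 records: 19 × 1.2 = 22.8
Step 3: Other records unchanged: 195
Step 4: Final sum = 28.0 + 22.8 + 195 = 245.8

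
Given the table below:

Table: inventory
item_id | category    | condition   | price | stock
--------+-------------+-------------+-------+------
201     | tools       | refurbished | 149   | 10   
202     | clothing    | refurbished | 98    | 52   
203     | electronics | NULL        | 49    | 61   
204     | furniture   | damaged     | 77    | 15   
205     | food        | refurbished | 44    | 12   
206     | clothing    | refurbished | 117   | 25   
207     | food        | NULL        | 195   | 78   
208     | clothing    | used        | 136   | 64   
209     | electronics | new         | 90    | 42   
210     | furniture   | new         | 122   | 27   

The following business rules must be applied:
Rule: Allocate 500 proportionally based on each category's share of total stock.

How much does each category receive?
clothing: 182.64, electronics: 133.42, food: 116.58, furniture: 54.4, tools: 12.95

Step 1: Calculate total stock = 386
Step 2: Calculate each category's proportion:
  clothing: 141/386 = 36.53% → 182.64
  electronics: 103/386 = 26.68% → 133.42
  food: 90/386 = 23.32% → 116.58
  furniture: 42/386 = 10.88% → 54.4
  tools: 10/386 = 2.59% → 12.95
Step 3: Verify: sum of allocations ≈ 500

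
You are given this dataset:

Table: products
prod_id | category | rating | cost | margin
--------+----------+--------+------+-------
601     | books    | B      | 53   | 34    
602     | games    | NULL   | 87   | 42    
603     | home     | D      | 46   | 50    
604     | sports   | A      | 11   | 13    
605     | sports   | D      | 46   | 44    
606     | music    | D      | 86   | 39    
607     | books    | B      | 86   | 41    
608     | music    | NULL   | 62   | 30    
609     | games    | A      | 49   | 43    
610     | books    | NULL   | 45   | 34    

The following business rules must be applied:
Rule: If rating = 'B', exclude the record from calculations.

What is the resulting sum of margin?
295

Step 1: Identify records where rating = 'B'
Step 2: The excluded records sum to 75
Step 3: Original total margin = 370
Step 4: Remaining total = 370 - 75 = 295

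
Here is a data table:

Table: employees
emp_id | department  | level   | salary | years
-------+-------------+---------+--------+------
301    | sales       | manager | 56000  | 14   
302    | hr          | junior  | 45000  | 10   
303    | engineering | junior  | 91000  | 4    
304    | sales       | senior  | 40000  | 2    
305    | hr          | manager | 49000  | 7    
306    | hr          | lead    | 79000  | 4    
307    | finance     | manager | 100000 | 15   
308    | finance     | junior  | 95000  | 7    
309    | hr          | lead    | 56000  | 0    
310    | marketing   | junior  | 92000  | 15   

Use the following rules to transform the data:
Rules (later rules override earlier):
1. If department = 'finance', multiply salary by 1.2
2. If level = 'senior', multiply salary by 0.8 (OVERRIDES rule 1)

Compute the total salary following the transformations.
734000.0

Step 1: Rule 2 takes priority for records with level = 'senior'
  - 1 records: 40000 × 0.8 = 32000.0
Step 2: Rule 1 applies to remaining records with department = 'finance'
  - 2 records: 195000 × 1.2 = 234000.0
Step 3: Other records unchanged: 468000
Step 4: Final sum = 32000.0 + 234000.0 + 468000 = 734000.0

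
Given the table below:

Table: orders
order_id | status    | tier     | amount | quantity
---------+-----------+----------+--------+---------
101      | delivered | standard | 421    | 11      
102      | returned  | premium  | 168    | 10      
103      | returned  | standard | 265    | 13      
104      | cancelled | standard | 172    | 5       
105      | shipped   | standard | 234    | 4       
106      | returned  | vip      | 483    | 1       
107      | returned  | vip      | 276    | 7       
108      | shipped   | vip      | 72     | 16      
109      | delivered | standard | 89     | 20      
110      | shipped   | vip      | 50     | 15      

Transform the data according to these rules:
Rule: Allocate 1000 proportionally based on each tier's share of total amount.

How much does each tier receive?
premium: 75.34, standard: 529.6, vip: 395.07

Step 1: Calculate total amount = 2230
Step 2: Calculate each tier's proportion:
  premium: 168/2230 = 7.53% → 75.34
  standard: 1181/2230 = 52.96% → 529.6
  vip: 881/2230 = 39.51% → 395.07
Step 3: Verify: sum of allocations ≈ 1000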